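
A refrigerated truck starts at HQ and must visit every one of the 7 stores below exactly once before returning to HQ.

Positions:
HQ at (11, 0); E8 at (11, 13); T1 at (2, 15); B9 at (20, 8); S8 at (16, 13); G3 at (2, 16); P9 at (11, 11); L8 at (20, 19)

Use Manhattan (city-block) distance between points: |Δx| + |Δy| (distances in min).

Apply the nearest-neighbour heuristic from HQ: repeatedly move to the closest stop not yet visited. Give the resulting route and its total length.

Nearest-neighbour total = 84 min; route HQ → P9 → E8 → S8 → B9 → L8 → G3 → T1 → HQ.

At HQ the remaining stops are P9 11, E8 13, B9 17, S8 18, T1 24, G3 25, L8 28; go to P9.
At P9 the remaining stops are E8 2, S8 7, B9 12, T1 13, G3 14, L8 17; go to E8.
At E8 the remaining stops are S8 5, T1 11, G3 12, B9 14, L8 15; go to S8.
At S8 the remaining stops are B9 9, L8 10, T1 16, G3 17; go to B9.
At B9 the remaining stops are L8 11, T1 25, G3 26; go to L8.
At L8 the remaining stops are G3 21, T1 22; go to G3.
At G3 the remaining stops are T1 1; go to T1.
Return T1→HQ: 24.
Total = 11 + 2 + 5 + 9 + 11 + 21 + 1 + 24 = 84.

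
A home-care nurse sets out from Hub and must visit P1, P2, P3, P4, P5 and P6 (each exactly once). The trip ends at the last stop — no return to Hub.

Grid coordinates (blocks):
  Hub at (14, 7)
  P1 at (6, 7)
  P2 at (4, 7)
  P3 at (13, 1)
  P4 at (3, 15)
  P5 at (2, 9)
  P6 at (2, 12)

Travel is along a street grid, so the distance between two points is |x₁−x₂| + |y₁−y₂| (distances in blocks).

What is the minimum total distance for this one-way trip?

33 blocks — the minimum one-way total.

There are 6! = 720 possible orderings.
Hub - P1 - P2 - P3 - P4 - P5 - P6: 8+2+15+24+7+3 = 59
Hub - P1 - P2 - P3 - P4 - P6 - P5: 8+2+15+24+4+3 = 56
Hub - P1 - P2 - P3 - P5 - P4 - P6: 8+2+15+19+7+4 = 55
Hub - P1 - P2 - P3 - P5 - P6 - P4: 8+2+15+19+3+4 = 51
Hub - P1 - P2 - P3 - P6 - P4 - P5: 8+2+15+22+4+7 = 58
Hub - P1 - P2 - P3 - P6 - P5 - P4: 8+2+15+22+3+7 = 57
Hub - P1 - P2 - P4 - P3 - P5 - P6: 8+2+9+24+19+3 = 65
Hub - P1 - P2 - P4 - P3 - P6 - P5: 8+2+9+24+22+3 = 68
… (712 more)
Hub - P3 - P1 - P2 - P5 - P6 - P4: 7+13+2+4+3+4 = 33  ← best
The minimum is 33.
One shortest path: Hub → P3 → P1 → P2 → P5 → P6 → P4.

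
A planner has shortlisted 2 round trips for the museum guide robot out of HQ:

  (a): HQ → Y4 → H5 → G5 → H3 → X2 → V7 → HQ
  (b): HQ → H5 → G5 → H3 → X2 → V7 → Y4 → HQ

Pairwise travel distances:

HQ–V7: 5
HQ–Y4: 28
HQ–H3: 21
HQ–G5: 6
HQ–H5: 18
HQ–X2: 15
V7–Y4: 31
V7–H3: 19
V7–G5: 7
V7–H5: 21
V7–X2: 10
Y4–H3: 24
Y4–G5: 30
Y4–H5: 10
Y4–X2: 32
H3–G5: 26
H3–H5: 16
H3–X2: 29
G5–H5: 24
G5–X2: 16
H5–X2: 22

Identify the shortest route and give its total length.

(a): 28 + 10 + 24 + 26 + 29 + 10 + 5 = 132
(b): 18 + 24 + 26 + 29 + 10 + 31 + 28 = 166

132 — (a) is the shortest.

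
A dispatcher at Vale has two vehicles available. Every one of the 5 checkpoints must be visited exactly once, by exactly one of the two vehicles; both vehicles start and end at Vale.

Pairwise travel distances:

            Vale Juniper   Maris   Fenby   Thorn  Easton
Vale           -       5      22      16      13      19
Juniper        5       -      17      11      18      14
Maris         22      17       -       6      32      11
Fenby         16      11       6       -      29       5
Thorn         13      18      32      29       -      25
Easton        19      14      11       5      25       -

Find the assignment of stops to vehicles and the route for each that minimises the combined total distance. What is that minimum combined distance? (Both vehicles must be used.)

78 — the smallest possible combined total.

There are 2^4 − 1 = 15 ways to divide the 5 stops into two non-empty groups. For each, the best each vehicle can do is its own shortest tour through its group:
  {Juniper} + {Maris, Fenby, Thorn, Easton}: 10 + 71 = 81
  {Maris} + {Juniper, Fenby, Thorn, Easton}: 44 + 59 = 103
  {Juniper, Maris} + {Fenby, Thorn, Easton}: 44 + 59 = 103
  {Fenby} + {Juniper, Maris, Thorn, Easton}: 32 + 71 = 103
  {Juniper, Fenby} + {Maris, Thorn, Easton}: 32 + 71 = 103
  {Maris, Fenby} + {Juniper, Thorn, Easton}: 44 + 57 = 101
  … (15 splits in total)
  {Thorn} + {Juniper, Maris, Fenby, Easton}: 26 + 52 = 78  ← best
Best: vehicle 1 Vale → Thorn → Vale = 26; vehicle 2 Vale → Juniper → Maris → Fenby → Easton → Vale = 52; combined 78.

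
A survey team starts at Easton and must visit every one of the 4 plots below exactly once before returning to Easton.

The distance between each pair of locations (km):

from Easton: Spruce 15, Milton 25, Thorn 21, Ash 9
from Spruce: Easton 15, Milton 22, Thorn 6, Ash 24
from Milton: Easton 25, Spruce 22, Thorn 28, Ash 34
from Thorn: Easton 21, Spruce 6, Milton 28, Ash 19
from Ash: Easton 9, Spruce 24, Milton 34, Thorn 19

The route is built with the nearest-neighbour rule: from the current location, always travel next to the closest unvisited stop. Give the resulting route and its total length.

From Easton: distances to unvisited — Ash=9, Spruce=15, Thorn=21, Milton=25. Nearest is Ash (9).
From Ash: distances to unvisited — Thorn=19, Spruce=24, Milton=34. Nearest is Thorn (19).
From Thorn: distances to unvisited — Spruce=6, Milton=28. Nearest is Spruce (6).
From Spruce: distances to unvisited — Milton=22. Nearest is Milton (22).
Return Milton→Easton: 25.
Total = 9 + 19 + 6 + 22 + 25 = 81.

Nearest-neighbour total = 81 km; route Easton → Ash → Thorn → Spruce → Milton → Easton.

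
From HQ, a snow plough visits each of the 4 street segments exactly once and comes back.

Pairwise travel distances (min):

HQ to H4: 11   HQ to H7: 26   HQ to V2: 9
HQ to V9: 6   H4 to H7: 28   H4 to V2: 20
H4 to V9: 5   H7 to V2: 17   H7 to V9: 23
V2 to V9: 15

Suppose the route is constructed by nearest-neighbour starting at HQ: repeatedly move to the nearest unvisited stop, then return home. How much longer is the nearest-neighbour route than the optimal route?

9 min longer than the optimal tour.

HQ: V9=6, V2=9, H4=11, H7=26 ⇒ V9
V9: H4=5, V2=15, H7=23 ⇒ H4
H4: V2=20, H7=28 ⇒ V2
V2: H7=17 ⇒ H7
NN route HQ → V9 → H4 → V2 → H7 → HQ costs 74.
Optimal: HQ → H4 → V9 → H7 → V2 → HQ costs 65 (by enumerating all 12 distinct tours).
Excess = 74 − 65 = 9.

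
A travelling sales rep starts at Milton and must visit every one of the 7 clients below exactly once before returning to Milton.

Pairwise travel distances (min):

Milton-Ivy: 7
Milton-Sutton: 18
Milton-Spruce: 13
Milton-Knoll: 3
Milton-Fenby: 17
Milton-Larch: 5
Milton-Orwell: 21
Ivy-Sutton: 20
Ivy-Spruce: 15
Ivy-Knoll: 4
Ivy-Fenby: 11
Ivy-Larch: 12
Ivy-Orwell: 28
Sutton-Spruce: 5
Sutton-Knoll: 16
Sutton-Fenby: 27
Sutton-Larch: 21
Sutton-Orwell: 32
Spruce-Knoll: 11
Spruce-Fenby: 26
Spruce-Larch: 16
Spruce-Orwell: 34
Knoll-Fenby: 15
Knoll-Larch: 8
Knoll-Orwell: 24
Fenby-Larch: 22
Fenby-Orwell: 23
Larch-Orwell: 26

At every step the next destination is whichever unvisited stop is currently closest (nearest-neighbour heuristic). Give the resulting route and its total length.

114 min along Milton → Knoll → Ivy → Fenby → Larch → Spruce → Sutton → Orwell → Milton.

Milton → [Knoll:3 / Larch:5 / Ivy:7 / Spruce:13 / Fenby:17 / Sutton:18 / Orwell:21] → Knoll (3)
Knoll → [Ivy:4 / Larch:8 / Spruce:11 / Fenby:15 / Sutton:16 / Orwell:24] → Ivy (4)
Ivy → [Fenby:11 / Larch:12 / Spruce:15 / Sutton:20 / Orwell:28] → Fenby (11)
Fenby → [Larch:22 / Orwell:23 / Spruce:26 / Sutton:27] → Larch (22)
Larch → [Spruce:16 / Sutton:21 / Orwell:26] → Spruce (16)
Spruce → [Sutton:5 / Orwell:34] → Sutton (5)
Sutton → [Orwell:32] → Orwell (32)
Return Orwell→Milton: 21.
Total = 3 + 4 + 11 + 22 + 16 + 5 + 32 + 21 = 114.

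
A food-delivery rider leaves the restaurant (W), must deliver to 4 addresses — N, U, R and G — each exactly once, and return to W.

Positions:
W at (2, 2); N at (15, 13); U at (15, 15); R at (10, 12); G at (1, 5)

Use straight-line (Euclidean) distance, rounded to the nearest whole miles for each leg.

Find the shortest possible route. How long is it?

With 4 stops there are 4!/2 = 12 distinct round trips (a route and its reverse cost the same).
W-N-U-R-G-W: 17+2+6+11+3 = 39
W-N-U-G-R-W: 17+2+17+11+13 = 60
W-N-R-U-G-W: 17+5+6+17+3 = 48
W-N-R-G-U-W: 17+5+11+17+18 = 68
W-N-G-U-R-W: 17+16+17+6+13 = 69
W-N-G-R-U-W: 17+16+11+6+18 = 68
W-U-N-R-G-W: 18+2+5+11+3 = 39
W-U-N-G-R-W: 18+2+16+11+13 = 60
W-U-R-N-G-W: 18+6+5+16+3 = 48
W-U-G-N-R-W: 18+17+16+5+13 = 69
W-R-N-U-G-W: 13+5+2+17+3 = 40
W-R-U-N-G-W: 13+6+2+16+3 = 40
The minimum is 39.
One optimal route: W → N → U → R → G → W (or its reverse).

Minimum total distance: 39 miles.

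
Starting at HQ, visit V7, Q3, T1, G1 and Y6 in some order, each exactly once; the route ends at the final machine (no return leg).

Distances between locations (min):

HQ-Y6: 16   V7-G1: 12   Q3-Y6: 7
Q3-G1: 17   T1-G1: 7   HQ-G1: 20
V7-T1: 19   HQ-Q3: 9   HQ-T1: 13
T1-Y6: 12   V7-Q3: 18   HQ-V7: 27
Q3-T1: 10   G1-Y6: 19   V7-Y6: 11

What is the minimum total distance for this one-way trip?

Minimum one-way distance = 46 min.

There are 5! = 120 possible orderings.
HQ → V7 → Q3 → T1 → G1 → Y6: 27+18+10+7+19 = 81
HQ → V7 → Q3 → T1 → Y6 → G1: 27+18+10+12+19 = 86
HQ → V7 → Q3 → G1 → T1 → Y6: 27+18+17+7+12 = 81
HQ → V7 → Q3 → G1 → Y6 → T1: 27+18+17+19+12 = 93
HQ → V7 → Q3 → Y6 → T1 → G1: 27+18+7+12+7 = 71
HQ → V7 → Q3 → Y6 → G1 → T1: 27+18+7+19+7 = 78
HQ → V7 → T1 → Q3 → G1 → Y6: 27+19+10+17+19 = 92
HQ → V7 → T1 → Q3 → Y6 → G1: 27+19+10+7+19 = 82
HQ → V7 → T1 → G1 → Q3 → Y6: 27+19+7+17+7 = 77
HQ → V7 → T1 → G1 → Y6 → Q3: 27+19+7+19+7 = 79
HQ → V7 → T1 → Y6 → Q3 → G1: 27+19+12+7+17 = 82
HQ → V7 → T1 → Y6 → G1 → Q3: 27+19+12+19+17 = 94
HQ → V7 → G1 → Q3 → T1 → Y6: 27+12+17+10+12 = 78
HQ → V7 → G1 → Q3 → Y6 → T1: 27+12+17+7+12 = 75
… (106 more)
HQ → Q3 → Y6 → V7 → G1 → T1: 9+7+11+12+7 = 46  ← best
The minimum is 46.
One shortest path: HQ → Q3 → Y6 → V7 → G1 → T1.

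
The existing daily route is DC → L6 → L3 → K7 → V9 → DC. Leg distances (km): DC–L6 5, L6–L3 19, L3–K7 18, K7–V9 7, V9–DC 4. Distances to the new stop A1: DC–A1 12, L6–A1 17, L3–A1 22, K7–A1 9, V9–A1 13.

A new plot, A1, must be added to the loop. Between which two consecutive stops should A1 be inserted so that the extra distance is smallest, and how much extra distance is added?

Insertion cost between consecutive stops i–j is d(i,A1) + d(A1,j) − d(i,j):
  between DC and L6: 12 + 17 − 5 = 24
  between L6 and L3: 17 + 22 − 19 = 20
  between L3 and K7: 22 + 9 − 18 = 13
  between K7 and V9: 9 + 13 − 7 = 15
  between V9 and DC: 13 + 12 − 4 = 21
Cheapest insertion is between L3 and K7, adding 13.
New total = 53 + 13 = 66.

Adding 13 km by placing A1 on the L3–K7 leg.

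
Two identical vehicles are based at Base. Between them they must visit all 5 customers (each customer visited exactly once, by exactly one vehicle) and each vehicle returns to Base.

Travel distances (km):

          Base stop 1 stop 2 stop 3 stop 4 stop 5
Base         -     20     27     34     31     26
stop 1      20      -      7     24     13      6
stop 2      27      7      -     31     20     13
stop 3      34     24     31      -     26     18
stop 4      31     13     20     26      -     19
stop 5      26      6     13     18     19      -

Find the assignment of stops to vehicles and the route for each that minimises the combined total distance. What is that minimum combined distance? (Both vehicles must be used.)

There are 2^4 − 1 = 15 ways to divide the 5 stops into two non-empty groups. For each, the best each vehicle can do is its own shortest tour through its group:
  {stop 1} + {stop 2, stop 3, stop 4, stop 5}: 40 + 115 = 155
  {stop 2} + {stop 1, stop 3, stop 4, stop 5}: 54 + 101 = 155
  {stop 1, stop 2} + {stop 3, stop 4, stop 5}: 54 + 101 = 155
  {stop 3} + {stop 1, stop 2, stop 4, stop 5}: 68 + 90 = 158
  {stop 1, stop 3} + {stop 2, stop 4, stop 5}: 78 + 90 = 168
  {stop 2, stop 3} + {stop 1, stop 4, stop 5}: 92 + 76 = 168
  … (15 splits in total)
  {stop 4} + {stop 1, stop 2, stop 3, stop 5}: 62 + 92 = 154  ← best
Best: vehicle 1 Base → stop 4 → Base = 62; vehicle 2 Base → stop 1 → stop 2 → stop 5 → stop 3 → Base = 92; combined 154.

154 km — the smallest possible combined total.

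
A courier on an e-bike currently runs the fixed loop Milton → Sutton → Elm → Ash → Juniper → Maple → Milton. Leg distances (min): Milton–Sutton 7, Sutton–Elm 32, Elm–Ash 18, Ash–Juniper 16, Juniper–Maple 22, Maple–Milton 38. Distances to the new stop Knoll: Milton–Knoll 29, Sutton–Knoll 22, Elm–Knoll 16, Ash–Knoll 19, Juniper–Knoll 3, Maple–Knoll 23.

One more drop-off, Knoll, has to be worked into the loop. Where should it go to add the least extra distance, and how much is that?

Adding 4 min by placing Knoll on the Juniper–Maple leg.

Insertion cost between consecutive stops i–j is d(i,Knoll) + d(Knoll,j) − d(i,j):
  between Milton and Sutton: 29 + 22 − 7 = 44
  between Sutton and Elm: 22 + 16 − 32 = 6
  between Elm and Ash: 16 + 19 − 18 = 17
  between Ash and Juniper: 19 + 3 − 16 = 6
  between Juniper and Maple: 3 + 23 − 22 = 4
  between Maple and Milton: 23 + 29 − 38 = 14
Cheapest insertion is between Juniper and Maple, adding 4.
New total = 133 + 4 = 137.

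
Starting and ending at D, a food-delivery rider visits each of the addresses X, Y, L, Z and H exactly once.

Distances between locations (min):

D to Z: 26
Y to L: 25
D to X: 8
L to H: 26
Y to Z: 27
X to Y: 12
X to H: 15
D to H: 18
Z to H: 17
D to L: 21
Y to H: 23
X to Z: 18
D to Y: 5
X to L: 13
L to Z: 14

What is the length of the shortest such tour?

Shortest round trip = 79 min.

D→X→Y→L→Z→H→D: 8+12+25+14+17+18 = 94
D→X→Y→L→H→Z→D: 8+12+25+26+17+26 = 114
D→X→Y→Z→L→H→D: 8+12+27+14+26+18 = 105
D→X→Y→Z→H→L→D: 8+12+27+17+26+21 = 111
D→X→Y→H→L→Z→D: 8+12+23+26+14+26 = 109
D→X→Y→H→Z→L→D: 8+12+23+17+14+21 = 95
D→X→L→Y→Z→H→D: 8+13+25+27+17+18 = 108
D→X→L→Y→H→Z→D: 8+13+25+23+17+26 = 112
D→X→L→Z→Y→H→D: 8+13+14+27+23+18 = 103
D→X→L→Z→H→Y→D: 8+13+14+17+23+5 = 80
D→X→L→H→Y→Z→D: 8+13+26+23+27+26 = 123
D→X→L→H→Z→Y→D: 8+13+26+17+27+5 = 96
D→X→Z→Y→L→H→D: 8+18+27+25+26+18 = 122
D→X→Z→Y→H→L→D: 8+18+27+23+26+21 = 123
… (46 more)
D→Y→X→L→Z→H→D: 5+12+13+14+17+18 = 79  ← best
The minimum is 79.
One optimal route: D → Y → X → L → Z → H → D (or its reverse).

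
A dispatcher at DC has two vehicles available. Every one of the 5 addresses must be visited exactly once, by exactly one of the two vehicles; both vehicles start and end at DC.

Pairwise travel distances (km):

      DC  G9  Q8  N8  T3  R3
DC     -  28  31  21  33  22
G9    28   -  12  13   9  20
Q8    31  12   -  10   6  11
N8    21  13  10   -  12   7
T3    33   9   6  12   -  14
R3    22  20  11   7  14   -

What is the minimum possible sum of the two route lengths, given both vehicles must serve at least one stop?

There are 2^4 − 1 = 15 ways to divide the 5 stops into two non-empty groups. For each, the best each vehicle can do is its own shortest tour through its group:
  {G9} + {Q8, N8, T3, R3}: 56 + 72 = 128
  {Q8} + {G9, N8, T3, R3}: 62 + 78 = 140
  {G9, Q8} + {N8, T3, R3}: 71 + 69 = 140
  {N8} + {G9, Q8, T3, R3}: 42 + 76 = 118
  {G9, N8} + {Q8, T3, R3}: 62 + 72 = 134
  {Q8, N8} + {G9, T3, R3}: 62 + 73 = 135
  … (15 splits in total)
Best: vehicle 1 DC → N8 → DC = 42; vehicle 2 DC → G9 → T3 → Q8 → R3 → DC = 76; combined 118.

118 km — the smallest possible combined total.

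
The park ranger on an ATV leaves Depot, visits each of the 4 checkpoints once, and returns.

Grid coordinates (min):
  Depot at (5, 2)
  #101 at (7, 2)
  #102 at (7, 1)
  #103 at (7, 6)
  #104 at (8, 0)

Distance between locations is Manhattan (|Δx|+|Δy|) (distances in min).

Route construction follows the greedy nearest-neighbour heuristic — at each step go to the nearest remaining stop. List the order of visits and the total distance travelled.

Nearest-neighbour total = 18 min; route Depot → #101 → #102 → #104 → #103 → Depot.

From Depot: distances to unvisited — #101=2, #102=3, #104=5, #103=6. Nearest is #101 (2).
From #101: distances to unvisited — #102=1, #104=3, #103=4. Nearest is #102 (1).
From #102: distances to unvisited — #104=2, #103=5. Nearest is #104 (2).
From #104: distances to unvisited — #103=7. Nearest is #103 (7).
Return #103→Depot: 6.
Total = 2 + 1 + 2 + 7 + 6 = 18.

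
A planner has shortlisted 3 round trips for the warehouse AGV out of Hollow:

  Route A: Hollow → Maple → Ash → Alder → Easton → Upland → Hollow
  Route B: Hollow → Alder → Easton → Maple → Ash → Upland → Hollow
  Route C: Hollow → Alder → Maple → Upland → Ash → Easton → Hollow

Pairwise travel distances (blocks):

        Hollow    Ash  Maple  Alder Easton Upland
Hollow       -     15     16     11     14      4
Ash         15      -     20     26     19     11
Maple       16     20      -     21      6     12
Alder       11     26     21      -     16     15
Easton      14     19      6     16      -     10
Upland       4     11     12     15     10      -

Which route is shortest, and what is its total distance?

Route A: 16 + 20 + 26 + 16 + 10 + 4 = 92
Route B: 11 + 16 + 6 + 20 + 11 + 4 = 68
Route C: 11 + 21 + 12 + 11 + 19 + 14 = 88

Shortest is Route B, total 68 blocks.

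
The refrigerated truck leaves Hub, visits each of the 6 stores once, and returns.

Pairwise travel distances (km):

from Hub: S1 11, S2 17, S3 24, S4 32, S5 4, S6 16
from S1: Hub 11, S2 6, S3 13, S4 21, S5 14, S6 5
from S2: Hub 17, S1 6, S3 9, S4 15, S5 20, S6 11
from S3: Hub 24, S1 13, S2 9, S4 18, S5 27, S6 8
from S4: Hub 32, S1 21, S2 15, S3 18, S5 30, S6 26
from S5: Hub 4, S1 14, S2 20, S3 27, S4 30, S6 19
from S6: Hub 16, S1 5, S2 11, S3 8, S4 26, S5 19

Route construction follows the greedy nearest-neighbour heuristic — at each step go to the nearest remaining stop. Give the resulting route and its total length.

Nearest-neighbour total = 87 km; route Hub → S5 → S1 → S6 → S3 → S2 → S4 → Hub.

From Hub: distances to unvisited — S5=4, S1=11, S6=16, S2=17, S3=24, S4=32. Nearest is S5 (4).
From S5: distances to unvisited — S1=14, S6=19, S2=20, S3=27, S4=30. Nearest is S1 (14).
From S1: distances to unvisited — S6=5, S2=6, S3=13, S4=21. Nearest is S6 (5).
From S6: distances to unvisited — S3=8, S2=11, S4=26. Nearest is S3 (8).
From S3: distances to unvisited — S2=9, S4=18. Nearest is S2 (9).
From S2: distances to unvisited — S4=15. Nearest is S4 (15).
Return S4→Hub: 32.
Total = 4 + 14 + 5 + 8 + 9 + 15 + 32 = 87.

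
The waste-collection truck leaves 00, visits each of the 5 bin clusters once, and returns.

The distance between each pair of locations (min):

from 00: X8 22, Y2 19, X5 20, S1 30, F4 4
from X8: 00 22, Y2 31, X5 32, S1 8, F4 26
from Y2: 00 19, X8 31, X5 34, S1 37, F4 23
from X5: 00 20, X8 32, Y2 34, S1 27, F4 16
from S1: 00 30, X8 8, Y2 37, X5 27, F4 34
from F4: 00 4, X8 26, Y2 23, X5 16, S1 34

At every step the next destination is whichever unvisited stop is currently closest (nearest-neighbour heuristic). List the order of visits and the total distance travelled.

From 00: distances to unvisited — F4=4, Y2=19, X5=20, X8=22, S1=30. Nearest is F4 (4).
From F4: distances to unvisited — X5=16, Y2=23, X8=26, S1=34. Nearest is X5 (16).
From X5: distances to unvisited — S1=27, X8=32, Y2=34. Nearest is S1 (27).
From S1: distances to unvisited — X8=8, Y2=37. Nearest is X8 (8).
From X8: distances to unvisited — Y2=31. Nearest is Y2 (31).
Return Y2→00: 19.
Total = 4 + 16 + 27 + 8 + 31 + 19 = 105.

Total distance 105 min via the nearest-neighbour route 00 → F4 → X5 → S1 → X8 → Y2 → 00.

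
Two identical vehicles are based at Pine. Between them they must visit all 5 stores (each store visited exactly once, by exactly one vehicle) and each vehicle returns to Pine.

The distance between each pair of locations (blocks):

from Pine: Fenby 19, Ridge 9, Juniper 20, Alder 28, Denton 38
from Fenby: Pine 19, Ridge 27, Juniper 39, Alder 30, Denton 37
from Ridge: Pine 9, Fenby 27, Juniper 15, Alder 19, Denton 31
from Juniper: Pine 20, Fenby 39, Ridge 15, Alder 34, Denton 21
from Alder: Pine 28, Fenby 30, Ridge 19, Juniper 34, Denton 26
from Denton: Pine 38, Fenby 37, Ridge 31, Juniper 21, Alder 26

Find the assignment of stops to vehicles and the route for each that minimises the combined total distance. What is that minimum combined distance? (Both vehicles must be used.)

There are 2^4 − 1 = 15 ways to divide the 5 stops into two non-empty groups. For each, the best each vehicle can do is its own shortest tour through its group:
  {Fenby} + {Ridge, Juniper, Alder, Denton}: 38 + 95 = 133
  {Ridge} + {Fenby, Juniper, Alder, Denton}: 18 + 116 = 134
  {Fenby, Ridge} + {Juniper, Alder, Denton}: 55 + 95 = 150
  {Juniper} + {Fenby, Ridge, Alder, Denton}: 40 + 110 = 150
  {Fenby, Juniper} + {Ridge, Alder, Denton}: 78 + 92 = 170
  {Ridge, Juniper} + {Fenby, Alder, Denton}: 44 + 110 = 154
  … (15 splits in total)
Best: vehicle 1 Pine → Fenby → Pine = 38; vehicle 2 Pine → Ridge → Alder → Denton → Juniper → Pine = 95; combined 133.

133 blocks — the smallest possible combined total.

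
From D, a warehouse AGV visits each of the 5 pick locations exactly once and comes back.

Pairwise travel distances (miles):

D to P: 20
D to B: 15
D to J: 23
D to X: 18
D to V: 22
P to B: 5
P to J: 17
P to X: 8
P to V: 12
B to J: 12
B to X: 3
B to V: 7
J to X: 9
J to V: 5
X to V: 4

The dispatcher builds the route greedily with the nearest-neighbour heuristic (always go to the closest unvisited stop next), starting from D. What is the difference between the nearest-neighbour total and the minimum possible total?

The nearest-neighbour route is 4 miles longer than optimal.

From D: B=15, X=18, P=20, V=22, J=23 → choose B (15).
From B: X=3, P=5, V=7, J=12 → choose X (3).
From X: V=4, P=8, J=9 → choose V (4).
From V: J=5, P=12 → choose J (5).
From J: P=17 → choose P (17).
NN route D → B → X → V → J → P → D costs 64.
Optimal: D → P → B → X → V → J → D costs 60 (by enumerating all 60 distinct tours).
Excess = 64 − 60 = 4.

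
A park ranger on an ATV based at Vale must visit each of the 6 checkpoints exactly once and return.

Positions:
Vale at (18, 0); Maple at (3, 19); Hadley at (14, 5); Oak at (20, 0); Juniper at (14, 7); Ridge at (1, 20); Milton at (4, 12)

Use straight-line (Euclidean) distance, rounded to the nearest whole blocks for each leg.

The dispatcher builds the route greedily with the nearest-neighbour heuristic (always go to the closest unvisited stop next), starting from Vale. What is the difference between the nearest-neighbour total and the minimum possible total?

From Vale: Oak=2, Hadley=6, Juniper=8, Milton=18, Maple=24, Ridge=26 → choose Oak (2).
From Oak: Hadley=8, Juniper=9, Milton=20, Maple=25, Ridge=28 → choose Hadley (8).
From Hadley: Juniper=2, Milton=12, Maple=18, Ridge=20 → choose Juniper (2).
From Juniper: Milton=11, Maple=16, Ridge=18 → choose Milton (11).
From Milton: Maple=7, Ridge=9 → choose Maple (7).
From Maple: Ridge=2 → choose Ridge (2).
NN route Vale → Oak → Hadley → Juniper → Milton → Maple → Ridge → Vale costs 58.
Optimal: Vale → Hadley → Milton → Maple → Ridge → Juniper → Oak → Vale costs 56 (by enumerating all 360 distinct tours).
Excess = 58 − 56 = 2.

The nearest-neighbour route is 2 blocks longer than optimal.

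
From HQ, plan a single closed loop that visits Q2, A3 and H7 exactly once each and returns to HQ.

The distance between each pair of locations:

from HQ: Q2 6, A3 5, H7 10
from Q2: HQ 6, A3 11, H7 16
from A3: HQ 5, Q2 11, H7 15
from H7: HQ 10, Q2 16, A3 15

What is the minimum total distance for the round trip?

There are 3 distinct closed tours to check (reversals are equivalent).
HQ - Q2 - A3 - H7 - HQ: 6+11+15+10 = 42
HQ - Q2 - H7 - A3 - HQ: 6+16+15+5 = 42
HQ - A3 - Q2 - H7 - HQ: 5+11+16+10 = 42
The minimum is 42.
One optimal route: HQ → Q2 → A3 → H7 → HQ (or its reverse).

42 — the shortest possible round trip.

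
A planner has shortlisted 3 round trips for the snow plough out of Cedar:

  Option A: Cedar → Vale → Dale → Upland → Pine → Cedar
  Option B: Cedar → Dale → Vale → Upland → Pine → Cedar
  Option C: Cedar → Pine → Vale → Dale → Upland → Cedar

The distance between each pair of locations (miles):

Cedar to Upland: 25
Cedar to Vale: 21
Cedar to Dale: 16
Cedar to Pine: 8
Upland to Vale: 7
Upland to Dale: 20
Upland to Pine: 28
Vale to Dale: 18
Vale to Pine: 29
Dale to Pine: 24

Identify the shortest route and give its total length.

Option A: 21 + 18 + 20 + 28 + 8 = 95
Option B: 16 + 18 + 7 + 28 + 8 = 77
Option C: 8 + 29 + 18 + 20 + 25 = 100

Shortest is Option B, total 77 miles.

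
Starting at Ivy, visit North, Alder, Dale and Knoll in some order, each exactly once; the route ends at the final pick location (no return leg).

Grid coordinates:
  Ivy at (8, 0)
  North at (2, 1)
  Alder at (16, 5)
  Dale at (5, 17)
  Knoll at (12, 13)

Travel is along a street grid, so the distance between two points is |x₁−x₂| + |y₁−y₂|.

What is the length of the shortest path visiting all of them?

There are 4! = 24 possible orderings.
Ivy → North → Alder → Dale → Knoll: 7+18+23+11 = 59
Ivy → North → Alder → Knoll → Dale: 7+18+12+11 = 48
Ivy → North → Dale → Alder → Knoll: 7+19+23+12 = 61
Ivy → North → Dale → Knoll → Alder: 7+19+11+12 = 49
Ivy → North → Knoll → Alder → Dale: 7+22+12+23 = 64
Ivy → North → Knoll → Dale → Alder: 7+22+11+23 = 63
Ivy → Alder → North → Dale → Knoll: 13+18+19+11 = 61
Ivy → Alder → North → Knoll → Dale: 13+18+22+11 = 64
Ivy → Alder → Dale → North → Knoll: 13+23+19+22 = 77
Ivy → Alder → Dale → Knoll → North: 13+23+11+22 = 69
Ivy → Alder → Knoll → North → Dale: 13+12+22+19 = 66
Ivy → Alder → Knoll → Dale → North: 13+12+11+19 = 55
Ivy → Dale → North → Alder → Knoll: 20+19+18+12 = 69
Ivy → Dale → North → Knoll → Alder: 20+19+22+12 = 73
… (10 more)
The minimum is 48.
One shortest path: Ivy → North → Alder → Knoll → Dale.

Shortest open route: 48.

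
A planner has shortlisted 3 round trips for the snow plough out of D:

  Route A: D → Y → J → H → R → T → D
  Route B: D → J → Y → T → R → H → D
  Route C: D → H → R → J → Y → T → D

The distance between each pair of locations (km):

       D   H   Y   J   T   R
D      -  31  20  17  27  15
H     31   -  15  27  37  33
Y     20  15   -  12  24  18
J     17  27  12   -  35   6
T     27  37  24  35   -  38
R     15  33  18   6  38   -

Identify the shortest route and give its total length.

Route A: 20 + 12 + 27 + 33 + 38 + 27 = 157
Route B: 17 + 12 + 24 + 38 + 33 + 31 = 155
Route C: 31 + 33 + 6 + 12 + 24 + 27 = 133

133 km — Route C is the shortest.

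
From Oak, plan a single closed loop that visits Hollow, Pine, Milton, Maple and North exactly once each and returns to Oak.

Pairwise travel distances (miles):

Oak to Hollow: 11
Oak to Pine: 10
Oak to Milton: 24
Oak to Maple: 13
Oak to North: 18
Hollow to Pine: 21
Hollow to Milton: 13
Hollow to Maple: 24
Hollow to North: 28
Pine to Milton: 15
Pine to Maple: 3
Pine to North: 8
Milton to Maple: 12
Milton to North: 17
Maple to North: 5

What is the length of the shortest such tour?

There are 60 distinct closed tours to check (reversals are equivalent).
Oak - Hollow - Pine - Milton - Maple - North - Oak: 11+21+15+12+5+18 = 82
Oak - Hollow - Pine - Milton - North - Maple - Oak: 11+21+15+17+5+13 = 82
Oak - Hollow - Pine - Maple - Milton - North - Oak: 11+21+3+12+17+18 = 82
Oak - Hollow - Pine - Maple - North - Milton - Oak: 11+21+3+5+17+24 = 81
Oak - Hollow - Pine - North - Milton - Maple - Oak: 11+21+8+17+12+13 = 82
Oak - Hollow - Pine - North - Maple - Milton - Oak: 11+21+8+5+12+24 = 81
Oak - Hollow - Milton - Pine - Maple - North - Oak: 11+13+15+3+5+18 = 65
Oak - Hollow - Milton - Pine - North - Maple - Oak: 11+13+15+8+5+13 = 65
Oak - Hollow - Milton - Maple - Pine - North - Oak: 11+13+12+3+8+18 = 65
Oak - Hollow - Milton - Maple - North - Pine - Oak: 11+13+12+5+8+10 = 59
Oak - Hollow - Milton - North - Pine - Maple - Oak: 11+13+17+8+3+13 = 65
Oak - Hollow - Milton - North - Maple - Pine - Oak: 11+13+17+5+3+10 = 59
Oak - Hollow - Maple - Pine - Milton - North - Oak: 11+24+3+15+17+18 = 88
Oak - Hollow - Maple - Pine - North - Milton - Oak: 11+24+3+8+17+24 = 87
… (46 more)
The minimum is 59.
One optimal route: Oak → Hollow → Milton → Maple → North → Pine → Oak (or its reverse).

Shortest round trip = 59 miles.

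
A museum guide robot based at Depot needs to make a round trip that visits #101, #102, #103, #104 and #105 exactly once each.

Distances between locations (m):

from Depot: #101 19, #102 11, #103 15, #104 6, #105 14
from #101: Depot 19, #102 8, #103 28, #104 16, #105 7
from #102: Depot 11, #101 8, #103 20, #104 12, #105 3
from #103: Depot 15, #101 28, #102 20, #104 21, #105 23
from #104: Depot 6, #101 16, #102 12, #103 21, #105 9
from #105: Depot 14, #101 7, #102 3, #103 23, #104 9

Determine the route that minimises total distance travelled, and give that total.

Minimum total distance: 65 m.

There are 60 distinct closed tours to check (reversals are equivalent).
Depot-#101-#102-#103-#104-#105-Depot: 19+8+20+21+9+14 = 91
Depot-#101-#102-#103-#105-#104-Depot: 19+8+20+23+9+6 = 85
Depot-#101-#102-#104-#103-#105-Depot: 19+8+12+21+23+14 = 97
Depot-#101-#102-#104-#105-#103-Depot: 19+8+12+9+23+15 = 86
Depot-#101-#102-#105-#103-#104-Depot: 19+8+3+23+21+6 = 80
Depot-#101-#102-#105-#104-#103-Depot: 19+8+3+9+21+15 = 75
Depot-#101-#103-#102-#104-#105-Depot: 19+28+20+12+9+14 = 102
Depot-#101-#103-#102-#105-#104-Depot: 19+28+20+3+9+6 = 85
Depot-#101-#103-#104-#102-#105-Depot: 19+28+21+12+3+14 = 97
Depot-#101-#103-#104-#105-#102-Depot: 19+28+21+9+3+11 = 91
Depot-#101-#103-#105-#102-#104-Depot: 19+28+23+3+12+6 = 91
Depot-#101-#103-#105-#104-#102-Depot: 19+28+23+9+12+11 = 102
Depot-#101-#104-#102-#103-#105-Depot: 19+16+12+20+23+14 = 104
Depot-#101-#104-#102-#105-#103-Depot: 19+16+12+3+23+15 = 88
… (46 more)
Depot-#103-#102-#101-#105-#104-Depot: 15+20+8+7+9+6 = 65  ← best
The minimum is 65.
One optimal route: Depot → #103 → #102 → #101 → #105 → #104 → Depot (or its reverse).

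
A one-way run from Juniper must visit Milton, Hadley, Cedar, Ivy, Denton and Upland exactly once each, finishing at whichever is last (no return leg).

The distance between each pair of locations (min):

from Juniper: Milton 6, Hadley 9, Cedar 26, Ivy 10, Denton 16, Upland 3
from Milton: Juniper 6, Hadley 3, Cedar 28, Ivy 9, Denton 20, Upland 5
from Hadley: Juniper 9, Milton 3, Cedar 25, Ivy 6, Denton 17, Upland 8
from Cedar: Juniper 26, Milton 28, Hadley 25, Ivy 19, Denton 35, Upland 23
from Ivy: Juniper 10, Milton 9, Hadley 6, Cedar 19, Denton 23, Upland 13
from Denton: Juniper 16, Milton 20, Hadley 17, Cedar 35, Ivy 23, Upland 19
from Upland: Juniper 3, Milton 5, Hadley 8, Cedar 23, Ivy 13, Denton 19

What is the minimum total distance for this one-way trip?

There are 6! = 720 possible orderings.
Juniper→Milton→Hadley→Cedar→Ivy→Denton→Upland: 6+3+25+19+23+19 = 95
Juniper→Milton→Hadley→Cedar→Ivy→Upland→Denton: 6+3+25+19+13+19 = 85
Juniper→Milton→Hadley→Cedar→Denton→Ivy→Upland: 6+3+25+35+23+13 = 105
Juniper→Milton→Hadley→Cedar→Denton→Upland→Ivy: 6+3+25+35+19+13 = 101
Juniper→Milton→Hadley→Cedar→Upland→Ivy→Denton: 6+3+25+23+13+23 = 93
Juniper→Milton→Hadley→Cedar→Upland→Denton→Ivy: 6+3+25+23+19+23 = 99
Juniper→Milton→Hadley→Ivy→Cedar→Denton→Upland: 6+3+6+19+35+19 = 88
Juniper→Milton→Hadley→Ivy→Cedar→Upland→Denton: 6+3+6+19+23+19 = 76
… (712 more)
Juniper→Denton→Upland→Milton→Hadley→Ivy→Cedar: 16+19+5+3+6+19 = 68  ← best
The minimum is 68.
One shortest path: Juniper → Denton → Upland → Milton → Hadley → Ivy → Cedar.

68 min — the minimum one-way total.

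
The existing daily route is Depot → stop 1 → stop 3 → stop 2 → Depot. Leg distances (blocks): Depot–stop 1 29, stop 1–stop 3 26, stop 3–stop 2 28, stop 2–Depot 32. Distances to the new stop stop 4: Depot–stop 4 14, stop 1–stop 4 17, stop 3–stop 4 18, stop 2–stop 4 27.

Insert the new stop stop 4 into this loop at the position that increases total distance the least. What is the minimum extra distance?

Adding 2 blocks by placing stop 4 on the Depot–stop 1 leg.

Insertion cost between consecutive stops i–j is d(i,stop 4) + d(stop 4,j) − d(i,j):
  between Depot and stop 1: 14 + 17 − 29 = 2
  between stop 1 and stop 3: 17 + 18 − 26 = 9
  between stop 3 and stop 2: 18 + 27 − 28 = 17
  between stop 2 and Depot: 27 + 14 − 32 = 9
Cheapest insertion is between Depot and stop 1, adding 2.
New total = 115 + 2 = 117.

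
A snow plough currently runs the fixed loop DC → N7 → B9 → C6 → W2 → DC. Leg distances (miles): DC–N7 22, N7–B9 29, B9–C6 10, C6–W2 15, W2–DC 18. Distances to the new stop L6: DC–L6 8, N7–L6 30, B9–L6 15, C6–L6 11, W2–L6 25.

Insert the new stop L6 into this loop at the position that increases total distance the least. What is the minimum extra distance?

Minimum extra distance: 15 miles, inserting L6 between W2 and DC.

Insertion cost between consecutive stops i–j is d(i,L6) + d(L6,j) − d(i,j):
  between DC and N7: 8 + 30 − 22 = 16
  between N7 and B9: 30 + 15 − 29 = 16
  between B9 and C6: 15 + 11 − 10 = 16
  between C6 and W2: 11 + 25 − 15 = 21
  between W2 and DC: 25 + 8 − 18 = 15
Cheapest insertion is between W2 and DC, adding 15.
New total = 94 + 15 = 109.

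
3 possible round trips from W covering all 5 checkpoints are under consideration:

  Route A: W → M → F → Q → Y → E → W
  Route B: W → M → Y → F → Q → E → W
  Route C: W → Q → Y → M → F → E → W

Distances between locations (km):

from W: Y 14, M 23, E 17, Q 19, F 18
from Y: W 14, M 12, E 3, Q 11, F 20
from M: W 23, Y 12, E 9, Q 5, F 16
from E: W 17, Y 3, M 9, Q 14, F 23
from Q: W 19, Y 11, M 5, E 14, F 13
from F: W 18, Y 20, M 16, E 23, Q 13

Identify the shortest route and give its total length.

Shortest is Route A, total 83 km.

Route A: 23 + 16 + 13 + 11 + 3 + 17 = 83
Route B: 23 + 12 + 20 + 13 + 14 + 17 = 99
Route C: 19 + 11 + 12 + 16 + 23 + 17 = 98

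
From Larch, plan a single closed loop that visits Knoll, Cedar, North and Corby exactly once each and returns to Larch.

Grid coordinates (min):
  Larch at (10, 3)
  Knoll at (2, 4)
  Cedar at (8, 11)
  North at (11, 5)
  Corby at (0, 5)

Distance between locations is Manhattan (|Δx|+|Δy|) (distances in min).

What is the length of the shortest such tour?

Larch → Knoll → Cedar → North → Corby → Larch: 9+13+9+11+12 = 54
Larch → Knoll → Cedar → Corby → North → Larch: 9+13+14+11+3 = 50
Larch → Knoll → North → Cedar → Corby → Larch: 9+10+9+14+12 = 54
Larch → Knoll → North → Corby → Cedar → Larch: 9+10+11+14+10 = 54
Larch → Knoll → Corby → Cedar → North → Larch: 9+3+14+9+3 = 38
Larch → Knoll → Corby → North → Cedar → Larch: 9+3+11+9+10 = 42
Larch → Cedar → Knoll → North → Corby → Larch: 10+13+10+11+12 = 56
Larch → Cedar → Knoll → Corby → North → Larch: 10+13+3+11+3 = 40
Larch → Cedar → North → Knoll → Corby → Larch: 10+9+10+3+12 = 44
Larch → Cedar → Corby → Knoll → North → Larch: 10+14+3+10+3 = 40
Larch → North → Knoll → Cedar → Corby → Larch: 3+10+13+14+12 = 52
Larch → North → Cedar → Knoll → Corby → Larch: 3+9+13+3+12 = 40
The minimum is 38.
One optimal route: Larch → Knoll → Corby → Cedar → North → Larch (or its reverse).

38 min — the shortest possible round trip.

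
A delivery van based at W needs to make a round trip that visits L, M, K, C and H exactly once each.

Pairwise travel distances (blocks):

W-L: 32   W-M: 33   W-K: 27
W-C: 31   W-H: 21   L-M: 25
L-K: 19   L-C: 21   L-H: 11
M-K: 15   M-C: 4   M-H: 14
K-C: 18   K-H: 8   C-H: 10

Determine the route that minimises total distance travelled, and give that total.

Minimum total distance: 99 blocks.

With 5 stops there are 5!/2 = 60 distinct round trips (a route and its reverse cost the same).
W - L - M - K - C - H - W: 32+25+15+18+10+21 = 121
W - L - M - K - H - C - W: 32+25+15+8+10+31 = 121
W - L - M - C - K - H - W: 32+25+4+18+8+21 = 108
W - L - M - C - H - K - W: 32+25+4+10+8+27 = 106
W - L - M - H - K - C - W: 32+25+14+8+18+31 = 128
W - L - M - H - C - K - W: 32+25+14+10+18+27 = 126
W - L - K - M - C - H - W: 32+19+15+4+10+21 = 101
W - L - K - M - H - C - W: 32+19+15+14+10+31 = 121
W - L - K - C - M - H - W: 32+19+18+4+14+21 = 108
W - L - K - C - H - M - W: 32+19+18+10+14+33 = 126
W - L - K - H - M - C - W: 32+19+8+14+4+31 = 108
W - L - K - H - C - M - W: 32+19+8+10+4+33 = 106
W - L - C - M - K - H - W: 32+21+4+15+8+21 = 101
W - L - C - M - H - K - W: 32+21+4+14+8+27 = 106
… (46 more)
W - L - H - C - M - K - W: 32+11+10+4+15+27 = 99  ← best
The minimum is 99.
One optimal route: W → L → H → C → M → K → W (or its reverse).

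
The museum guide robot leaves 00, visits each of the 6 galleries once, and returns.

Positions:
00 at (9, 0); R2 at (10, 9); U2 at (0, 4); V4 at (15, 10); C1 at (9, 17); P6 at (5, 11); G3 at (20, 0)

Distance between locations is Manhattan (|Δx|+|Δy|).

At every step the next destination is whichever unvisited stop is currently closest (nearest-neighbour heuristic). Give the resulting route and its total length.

00 → [R2:10 / G3:11 / U2:13 / P6:15 / V4:16 / C1:17] → R2 (10)
R2 → [V4:6 / P6:7 / C1:9 / U2:15 / G3:19] → V4 (6)
V4 → [P6:11 / C1:13 / G3:15 / U2:21] → P6 (11)
P6 → [C1:10 / U2:12 / G3:26] → C1 (10)
C1 → [U2:22 / G3:28] → U2 (22)
U2 → [G3:24] → G3 (24)
Return G3→00: 11.
Total = 10 + 6 + 11 + 10 + 22 + 24 + 11 = 94.

Nearest-neighbour total = 94; route 00 → R2 → V4 → P6 → C1 → U2 → G3 → 00.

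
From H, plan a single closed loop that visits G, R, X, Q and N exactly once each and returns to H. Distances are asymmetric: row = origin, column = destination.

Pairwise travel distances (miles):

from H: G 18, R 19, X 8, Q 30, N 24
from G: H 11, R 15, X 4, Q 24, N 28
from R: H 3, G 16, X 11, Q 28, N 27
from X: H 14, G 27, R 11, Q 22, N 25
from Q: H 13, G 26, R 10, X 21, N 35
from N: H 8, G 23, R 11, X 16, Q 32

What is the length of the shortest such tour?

Minimum total distance: 86 miles.

H - G - R - X - Q - N - H: 18+15+11+22+35+8 = 109
H - G - R - X - N - Q - H: 18+15+11+25+32+13 = 114
H - G - R - Q - X - N - H: 18+15+28+21+25+8 = 115
H - G - R - Q - N - X - H: 18+15+28+35+16+14 = 126
H - G - R - N - X - Q - H: 18+15+27+16+22+13 = 111
H - G - R - N - Q - X - H: 18+15+27+32+21+14 = 127
H - G - X - R - Q - N - H: 18+4+11+28+35+8 = 104
H - G - X - R - N - Q - H: 18+4+11+27+32+13 = 105
H - G - X - Q - R - N - H: 18+4+22+10+27+8 = 89
H - G - X - Q - N - R - H: 18+4+22+35+11+3 = 93
H - G - X - N - R - Q - H: 18+4+25+11+28+13 = 99
H - G - X - N - Q - R - H: 18+4+25+32+10+3 = 92
H - G - Q - R - X - N - H: 18+24+10+11+25+8 = 96
H - G - Q - R - N - X - H: 18+24+10+27+16+14 = 109
… (106 more)
H - N - G - X - Q - R - H: 24+23+4+22+10+3 = 86  ← best
The minimum is 86.
One optimal route: H → N → G → X → Q → R → H.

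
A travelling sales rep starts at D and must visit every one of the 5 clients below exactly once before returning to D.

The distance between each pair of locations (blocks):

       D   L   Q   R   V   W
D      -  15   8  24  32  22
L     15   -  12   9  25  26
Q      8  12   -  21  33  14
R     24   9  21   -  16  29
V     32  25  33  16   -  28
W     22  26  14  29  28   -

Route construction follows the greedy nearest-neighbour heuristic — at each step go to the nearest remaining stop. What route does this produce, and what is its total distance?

Total distance 95 blocks via the nearest-neighbour route D → Q → L → R → V → W → D.

At D the remaining stops are Q 8, L 15, W 22, R 24, V 32; go to Q.
At Q the remaining stops are L 12, W 14, R 21, V 33; go to L.
At L the remaining stops are R 9, V 25, W 26; go to R.
At R the remaining stops are V 16, W 29; go to V.
At V the remaining stops are W 28; go to W.
Return W→D: 22.
Total = 8 + 12 + 9 + 16 + 28 + 22 = 95.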